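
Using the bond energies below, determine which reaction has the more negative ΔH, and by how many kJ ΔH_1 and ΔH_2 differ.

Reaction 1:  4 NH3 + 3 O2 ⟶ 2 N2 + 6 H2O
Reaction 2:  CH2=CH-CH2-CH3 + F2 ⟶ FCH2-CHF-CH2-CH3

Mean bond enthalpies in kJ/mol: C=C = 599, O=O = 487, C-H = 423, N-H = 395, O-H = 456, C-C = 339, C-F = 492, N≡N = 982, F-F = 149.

Reaction 1, by 660 kJ

Reaction 1:
  Bonds broken (reactants):
    N-H: 12 × 395 = 4740
    O=O: 3 × 487 = 1461
    Σ(broken) = 6201 kJ
  Bonds formed (products):
    N≡N: 2 × 982 = 1964
    O-H: 12 × 456 = 5472
    Σ(formed) = 7436 kJ
  ΔH_1 = 6201 − 7436 = −1235 kJ
Reaction 2:
  Bonds broken (reactants):
    C-C: 2 × 339 = 678
    C-H: 8 × 423 = 3384
    C=C: 1 × 599 = 599
    F-F: 1 × 149 = 149
    Σ(broken) = 4810 kJ
  Bonds formed (products):
    C-C: 3 × 339 = 1017
    C-F: 2 × 492 = 984
    C-H: 8 × 423 = 3384
    Σ(formed) = 5385 kJ
  ΔH_2 = 4810 − 5385 = −575 kJ
ΔH_1 − ΔH_2 = −660 kJ, so reaction 1 has the more negative ΔH; |ΔH_1 − ΔH_2| = 660 kJ.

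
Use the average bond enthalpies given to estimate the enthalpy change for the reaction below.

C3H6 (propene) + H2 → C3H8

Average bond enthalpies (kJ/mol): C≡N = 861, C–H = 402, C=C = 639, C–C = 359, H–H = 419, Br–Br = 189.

ΔH ≈ −105 kJ

Bonds broken (reactants):
  C–C: 1 × 359 = 359
  C–H: 6 × 402 = 2412
  C=C: 1 × 639 = 639
  H–H: 1 × 419 = 419
  Σ(broken) = 3829 kJ
Bonds formed (products):
  C–C: 2 × 359 = 718
  C–H: 8 × 402 = 3216
  Σ(formed) = 3934 kJ
ΔH = Σ(broken) − Σ(formed) = 3829 − 3934 = −105 kJ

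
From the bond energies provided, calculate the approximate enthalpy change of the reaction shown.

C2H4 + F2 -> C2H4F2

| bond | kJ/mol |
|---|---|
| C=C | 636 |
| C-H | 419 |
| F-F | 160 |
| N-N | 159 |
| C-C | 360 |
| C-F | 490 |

ΔH ≈ −544 kJ

Bonds broken (reactants):
  C-H: 4 × 419 = 1676
  C=C: 1 × 636 = 636
  F-F: 1 × 160 = 160
  Σ(broken) = 2472 kJ
Bonds formed (products):
  C-C: 1 × 360 = 360
  C-F: 2 × 490 = 980
  C-H: 4 × 419 = 1676
  Σ(formed) = 3016 kJ
ΔH = Σ(broken) − Σ(formed) = 2472 − 3016 = −544 kJ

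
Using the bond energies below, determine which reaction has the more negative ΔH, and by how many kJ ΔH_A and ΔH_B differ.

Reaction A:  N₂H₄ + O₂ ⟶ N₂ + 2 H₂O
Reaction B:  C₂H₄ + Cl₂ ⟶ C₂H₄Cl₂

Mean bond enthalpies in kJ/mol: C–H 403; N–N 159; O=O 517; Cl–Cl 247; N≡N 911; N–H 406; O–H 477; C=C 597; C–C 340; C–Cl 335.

Reaction A:
  Bonds broken (reactants):
    N–H: 4 × 406 = 1624
    N–N: 1 × 159 = 159
    O=O: 1 × 517 = 517
    Σ(broken) = 2300 kJ
  Bonds formed (products):
    N≡N: 1 × 911 = 911
    O–H: 4 × 477 = 1908
    Σ(formed) = 2819 kJ
  ΔH_A = 2300 − 2819 = −519 kJ
Reaction B:
  Bonds broken (reactants):
    C–H: 4 × 403 = 1612
    C=C: 1 × 597 = 597
    Cl–Cl: 1 × 247 = 247
    Σ(broken) = 2456 kJ
  Bonds formed (products):
    C–C: 1 × 340 = 340
    C–Cl: 2 × 335 = 670
    C–H: 4 × 403 = 1612
    Σ(formed) = 2622 kJ
  ΔH_B = 2456 − 2622 = −166 kJ
ΔH_A − ΔH_B = −353 kJ, so reaction A has the more negative ΔH; |ΔH_A − ΔH_B| = 353 kJ.

Reaction A, by 353 kJ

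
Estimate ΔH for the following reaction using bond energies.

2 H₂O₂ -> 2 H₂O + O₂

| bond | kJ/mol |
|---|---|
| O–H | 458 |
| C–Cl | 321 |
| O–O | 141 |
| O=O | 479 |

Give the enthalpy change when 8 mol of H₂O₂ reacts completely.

Bonds broken (reactants):
  O–H: 4 × 458 = 1832
  O–O: 2 × 141 = 282
  Σ(broken) = 2114 kJ
Bonds formed (products):
  O–H: 4 × 458 = 1832
  O=O: 1 × 479 = 479
  Σ(formed) = 2311 kJ
ΔH = Σ(broken) − Σ(formed) = 2114 − 2311 = −197 kJ
For 4× the reaction as written: 4 × (−197) = −788 kJ

ΔH = −788 kJ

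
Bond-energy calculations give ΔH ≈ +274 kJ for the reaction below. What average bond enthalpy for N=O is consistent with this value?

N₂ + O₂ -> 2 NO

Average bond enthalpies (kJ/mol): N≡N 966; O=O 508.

Let D be the N=O bond energy.
Σ(broken) = 1×966 + 1×508 = 1474
Σ(formed) = 2×D = 2D
ΔH = Σ(broken) − Σ(formed) = (1474) − (2D) = +1474 − 2D
Setting this equal to +274 kJ gives 2D = 1200, so D = 600 kJ/mol.

D(N=O) ≈ 600 kJ/mol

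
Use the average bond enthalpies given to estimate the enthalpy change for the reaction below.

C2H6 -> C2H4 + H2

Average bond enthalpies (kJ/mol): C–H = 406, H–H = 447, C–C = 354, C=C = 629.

ΔH ≈ +90 kJ

Bonds broken (reactants):
  C–C: 1 × 354 = 354
  C–H: 6 × 406 = 2436
  Σ(broken) = 2790 kJ
Bonds formed (products):
  C–H: 4 × 406 = 1624
  C=C: 1 × 629 = 629
  H–H: 1 × 447 = 447
  Σ(formed) = 2700 kJ
ΔH = Σ(broken) − Σ(formed) = 2790 − 2700 = +90 kJ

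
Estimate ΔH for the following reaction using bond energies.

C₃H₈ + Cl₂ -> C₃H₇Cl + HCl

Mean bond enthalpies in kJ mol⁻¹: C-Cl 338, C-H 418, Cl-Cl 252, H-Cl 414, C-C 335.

Bonds broken (reactants):
  C-C: 2 × 335 = 670
  C-H: 8 × 418 = 3344
  Cl-Cl: 1 × 252 = 252
  Σ(broken) = 4266 kJ
Bonds formed (products):
  C-C: 2 × 335 = 670
  C-Cl: 1 × 338 = 338
  C-H: 7 × 418 = 2926
  H-Cl: 1 × 414 = 414
  Σ(formed) = 4348 kJ
ΔH = Σ(broken) − Σ(formed) = 4266 − 4348 = −82 kJ

ΔH ≈ −82 kJ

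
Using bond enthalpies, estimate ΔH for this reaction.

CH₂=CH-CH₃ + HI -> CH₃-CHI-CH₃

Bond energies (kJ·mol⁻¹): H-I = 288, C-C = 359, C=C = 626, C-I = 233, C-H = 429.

ΔH ≈ −107 kJ

Bonds broken (reactants):
  C-C: 1 × 359 = 359
  C-H: 6 × 429 = 2574
  C=C: 1 × 626 = 626
  H-I: 1 × 288 = 288
  Σ(broken) = 3847 kJ
Bonds formed (products):
  C-C: 2 × 359 = 718
  C-H: 7 × 429 = 3003
  C-I: 1 × 233 = 233
  Σ(formed) = 3954 kJ
ΔH = Σ(broken) − Σ(formed) = 3847 − 3954 = −107 kJ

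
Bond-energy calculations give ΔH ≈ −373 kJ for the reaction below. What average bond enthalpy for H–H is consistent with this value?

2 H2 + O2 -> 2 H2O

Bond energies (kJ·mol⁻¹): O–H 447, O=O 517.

D(H–H) ≈ 449 kJ/mol

Let D be the H–H bond energy.
Σ(broken) = 2×D + 1×517 = 517 + 2D
Σ(formed) = 4×447 = 1788
ΔH = Σ(broken) − Σ(formed) = (517 + 2D) − (1788) = −1271 + 2D
Setting this equal to −373 kJ gives 2D = 898, so D = 449 kJ/mol.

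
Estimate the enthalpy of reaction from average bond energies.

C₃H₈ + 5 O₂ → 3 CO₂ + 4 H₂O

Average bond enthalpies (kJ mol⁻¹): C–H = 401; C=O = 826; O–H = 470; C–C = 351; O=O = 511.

Bonds broken (reactants):
  C–C: 2 × 351 = 702
  C–H: 8 × 401 = 3208
  O=O: 5 × 511 = 2555
  Σ(broken) = 6465 kJ
Bonds formed (products):
  C=O: 6 × 826 = 4956
  O–H: 8 × 470 = 3760
  Σ(formed) = 8716 kJ
ΔH = Σ(broken) − Σ(formed) = 6465 − 8716 = −2251 kJ

ΔH ≈ −2251 kJ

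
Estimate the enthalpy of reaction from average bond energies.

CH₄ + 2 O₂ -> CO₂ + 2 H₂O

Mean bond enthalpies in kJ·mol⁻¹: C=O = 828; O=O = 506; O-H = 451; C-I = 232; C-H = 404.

Bonds broken (reactants):
  C-H: 4 × 404 = 1616
  O=O: 2 × 506 = 1012
  Σ(broken) = 2628 kJ
Bonds formed (products):
  C=O: 2 × 828 = 1656
  O-H: 4 × 451 = 1804
  Σ(formed) = 3460 kJ
ΔH = Σ(broken) − Σ(formed) = 2628 − 3460 = −832 kJ

ΔH ≈ −832 kJ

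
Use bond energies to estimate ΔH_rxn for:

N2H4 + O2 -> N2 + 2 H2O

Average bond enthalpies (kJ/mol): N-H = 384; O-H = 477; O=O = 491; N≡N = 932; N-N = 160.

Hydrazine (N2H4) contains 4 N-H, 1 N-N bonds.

Bonds broken (reactants):
  N-H: 4 × 384 = 1536
  N-N: 1 × 160 = 160
  O=O: 1 × 491 = 491
  Σ(broken) = 2187 kJ
Bonds formed (products):
  N≡N: 1 × 932 = 932
  O-H: 4 × 477 = 1908
  Σ(formed) = 2840 kJ
ΔH = Σ(broken) − Σ(formed) = 2187 − 2840 = −653 kJ

ΔH ≈ −653 kJ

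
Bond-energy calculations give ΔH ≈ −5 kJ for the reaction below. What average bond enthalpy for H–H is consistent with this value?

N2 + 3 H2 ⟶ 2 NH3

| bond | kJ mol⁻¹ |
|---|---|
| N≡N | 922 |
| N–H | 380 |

D(H–H) ≈ 451 kJ/mol

Let D be the H–H bond energy.
Σ(broken) = 3×D + 1×922 = 922 + 3D
Σ(formed) = 6×380 = 2280
ΔH = Σ(broken) − Σ(formed) = (922 + 3D) − (2280) = −1358 + 3D
Setting this equal to −5 kJ gives 3D = 1353, so D = 451 kJ/mol.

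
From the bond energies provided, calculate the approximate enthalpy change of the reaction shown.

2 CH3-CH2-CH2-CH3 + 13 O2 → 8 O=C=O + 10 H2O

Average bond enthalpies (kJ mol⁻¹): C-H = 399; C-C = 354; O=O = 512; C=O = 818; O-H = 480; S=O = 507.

Bonds broken (reactants):
  C-C: 6 × 354 = 2124
  C-H: 20 × 399 = 7980
  O=O: 13 × 512 = 6656
  Σ(broken) = 16760 kJ
Bonds formed (products):
  C=O: 16 × 818 = 13088
  O-H: 20 × 480 = 9600
  Σ(formed) = 22688 kJ
ΔH = Σ(broken) − Σ(formed) = 16760 − 22688 = −5928 kJ

ΔH ≈ −5928 kJ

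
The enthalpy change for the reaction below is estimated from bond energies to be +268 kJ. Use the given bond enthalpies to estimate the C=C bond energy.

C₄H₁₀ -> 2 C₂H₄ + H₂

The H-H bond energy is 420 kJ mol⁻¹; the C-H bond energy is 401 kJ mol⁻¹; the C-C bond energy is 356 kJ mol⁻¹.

D(C=C) ≈ 591 kJ/mol

Let D be the C=C bond energy.
Σ(broken) = 3×356 + 10×401 = 5078
Σ(formed) = 8×401 + 2×D + 1×420 = 3628 + 2D
ΔH = Σ(broken) − Σ(formed) = (5078) − (3628 + 2D) = +1450 − 2D
Setting this equal to +268 kJ gives 2D = 1182, so D = 591 kJ/mol.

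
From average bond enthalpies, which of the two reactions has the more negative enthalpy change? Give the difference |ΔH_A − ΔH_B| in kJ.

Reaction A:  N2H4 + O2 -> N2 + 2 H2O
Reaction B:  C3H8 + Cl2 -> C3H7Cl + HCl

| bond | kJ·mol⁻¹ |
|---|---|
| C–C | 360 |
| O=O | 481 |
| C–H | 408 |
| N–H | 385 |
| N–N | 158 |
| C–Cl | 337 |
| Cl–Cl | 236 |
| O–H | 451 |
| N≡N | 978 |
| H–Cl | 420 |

Reaction A:
  Bonds broken (reactants):
    N–H: 4 × 385 = 1540
    N–N: 1 × 158 = 158
    O=O: 1 × 481 = 481
    Σ(broken) = 2179 kJ
  Bonds formed (products):
    N≡N: 1 × 978 = 978
    O–H: 4 × 451 = 1804
    Σ(formed) = 2782 kJ
  ΔH_A = 2179 − 2782 = −603 kJ
Reaction B:
  Bonds broken (reactants):
    C–C: 2 × 360 = 720
    C–H: 8 × 408 = 3264
    Cl–Cl: 1 × 236 = 236
    Σ(broken) = 4220 kJ
  Bonds formed (products):
    C–C: 2 × 360 = 720
    C–Cl: 1 × 337 = 337
    C–H: 7 × 408 = 2856
    H–Cl: 1 × 420 = 420
    Σ(formed) = 4333 kJ
  ΔH_B = 4220 − 4333 = −113 kJ
ΔH_A − ΔH_B = −490 kJ, so reaction A has the more negative ΔH; |ΔH_A − ΔH_B| = 490 kJ.

Reaction A, by 490 kJ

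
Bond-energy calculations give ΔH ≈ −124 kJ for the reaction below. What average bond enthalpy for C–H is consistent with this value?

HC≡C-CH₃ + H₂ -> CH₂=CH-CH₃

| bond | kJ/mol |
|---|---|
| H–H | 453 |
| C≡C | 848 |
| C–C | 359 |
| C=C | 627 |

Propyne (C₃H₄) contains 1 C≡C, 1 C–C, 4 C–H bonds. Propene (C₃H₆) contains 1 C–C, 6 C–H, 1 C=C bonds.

Let D be the C–H bond energy.
Σ(broken) = 1×848 + 1×359 + 4×D + 1×453 = 1660 + 4D
Σ(formed) = 1×359 + 6×D + 1×627 = 986 + 6D
ΔH = Σ(broken) − Σ(formed) = (1660 + 4D) − (986 + 6D) = +674 − 2D
Setting this equal to −124 kJ gives 2D = 798, so D = 399 kJ/mol.

D(C–H) ≈ 399 kJ/mol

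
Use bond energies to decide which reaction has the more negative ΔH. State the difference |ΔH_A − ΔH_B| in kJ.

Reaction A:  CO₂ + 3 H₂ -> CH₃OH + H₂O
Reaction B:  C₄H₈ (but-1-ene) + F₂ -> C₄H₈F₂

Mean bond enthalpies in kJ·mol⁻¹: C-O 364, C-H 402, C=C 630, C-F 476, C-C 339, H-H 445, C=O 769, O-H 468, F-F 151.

Reaction A:
  Bonds broken (reactants):
    C=O: 2 × 769 = 1538
    H-H: 3 × 445 = 1335
    Σ(broken) = 2873 kJ
  Bonds formed (products):
    C-H: 3 × 402 = 1206
    C-O: 1 × 364 = 364
    O-H: 3 × 468 = 1404
    Σ(formed) = 2974 kJ
  ΔH_A = 2873 − 2974 = −101 kJ
Reaction B:
  Bonds broken (reactants):
    C-C: 2 × 339 = 678
    C-H: 8 × 402 = 3216
    C=C: 1 × 630 = 630
    F-F: 1 × 151 = 151
    Σ(broken) = 4675 kJ
  Bonds formed (products):
    C-C: 3 × 339 = 1017
    C-F: 2 × 476 = 952
    C-H: 8 × 402 = 3216
    Σ(formed) = 5185 kJ
  ΔH_B = 4675 − 5185 = −510 kJ
ΔH_A − ΔH_B = +409 kJ, so reaction B has the more negative ΔH; |ΔH_A − ΔH_B| = 409 kJ.

Reaction B, by 409 kJ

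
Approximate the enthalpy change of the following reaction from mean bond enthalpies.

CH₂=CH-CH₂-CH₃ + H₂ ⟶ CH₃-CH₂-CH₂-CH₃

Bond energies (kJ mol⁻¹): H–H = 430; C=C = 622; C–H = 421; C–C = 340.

ΔH ≈ −130 kJ

Bonds broken (reactants):
  C–C: 2 × 340 = 680
  C–H: 8 × 421 = 3368
  C=C: 1 × 622 = 622
  H–H: 1 × 430 = 430
  Σ(broken) = 5100 kJ
Bonds formed (products):
  C–C: 3 × 340 = 1020
  C–H: 10 × 421 = 4210
  Σ(formed) = 5230 kJ
ΔH = Σ(broken) − Σ(formed) = 5100 − 5230 = −130 kJ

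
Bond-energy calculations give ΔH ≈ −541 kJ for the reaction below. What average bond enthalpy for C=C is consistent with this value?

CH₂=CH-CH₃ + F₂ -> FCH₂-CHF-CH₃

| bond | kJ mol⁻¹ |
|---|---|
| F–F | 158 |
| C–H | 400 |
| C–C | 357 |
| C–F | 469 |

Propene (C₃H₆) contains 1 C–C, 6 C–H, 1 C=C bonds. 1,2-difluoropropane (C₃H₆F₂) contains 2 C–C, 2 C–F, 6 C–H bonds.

D(C=C) ≈ 596 kJ/mol

Let D be the C=C bond energy.
Σ(broken) = 1×357 + 6×400 + 1×D + 1×158 = 2915 + D
Σ(formed) = 2×357 + 2×469 + 6×400 = 4052
ΔH = Σ(broken) − Σ(formed) = (2915 + D) − (4052) = −1137 + D
Setting this equal to −541 kJ gives D = 596 kJ/mol.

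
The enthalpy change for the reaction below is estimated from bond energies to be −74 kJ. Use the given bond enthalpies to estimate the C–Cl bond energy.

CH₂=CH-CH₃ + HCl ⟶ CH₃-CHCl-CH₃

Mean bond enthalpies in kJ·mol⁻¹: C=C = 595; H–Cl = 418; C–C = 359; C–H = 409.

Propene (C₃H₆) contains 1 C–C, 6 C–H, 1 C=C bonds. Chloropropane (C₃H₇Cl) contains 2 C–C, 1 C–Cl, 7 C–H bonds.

Let D be the C–Cl bond energy.
Σ(broken) = 1×359 + 6×409 + 1×595 + 1×418 = 3826
Σ(formed) = 2×359 + 1×D + 7×409 = 3581 + D
ΔH = Σ(broken) − Σ(formed) = (3826) − (3581 + D) = +245 − D
Setting this equal to −74 kJ gives D = 319 kJ/mol.

D(C–Cl) ≈ 319 kJ/mol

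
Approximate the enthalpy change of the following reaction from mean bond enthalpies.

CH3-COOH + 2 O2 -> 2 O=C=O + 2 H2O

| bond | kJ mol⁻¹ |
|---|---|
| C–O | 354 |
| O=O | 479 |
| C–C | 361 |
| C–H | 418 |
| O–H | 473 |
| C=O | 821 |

Bonds broken (reactants):
  C–C: 1 × 361 = 361
  C–H: 3 × 418 = 1254
  C–O: 1 × 354 = 354
  C=O: 1 × 821 = 821
  O–H: 1 × 473 = 473
  O=O: 2 × 479 = 958
  Σ(broken) = 4221 kJ
Bonds formed (products):
  C=O: 4 × 821 = 3284
  O–H: 4 × 473 = 1892
  Σ(formed) = 5176 kJ
ΔH = Σ(broken) − Σ(formed) = 4221 − 5176 = −955 kJ

ΔH ≈ −955 kJ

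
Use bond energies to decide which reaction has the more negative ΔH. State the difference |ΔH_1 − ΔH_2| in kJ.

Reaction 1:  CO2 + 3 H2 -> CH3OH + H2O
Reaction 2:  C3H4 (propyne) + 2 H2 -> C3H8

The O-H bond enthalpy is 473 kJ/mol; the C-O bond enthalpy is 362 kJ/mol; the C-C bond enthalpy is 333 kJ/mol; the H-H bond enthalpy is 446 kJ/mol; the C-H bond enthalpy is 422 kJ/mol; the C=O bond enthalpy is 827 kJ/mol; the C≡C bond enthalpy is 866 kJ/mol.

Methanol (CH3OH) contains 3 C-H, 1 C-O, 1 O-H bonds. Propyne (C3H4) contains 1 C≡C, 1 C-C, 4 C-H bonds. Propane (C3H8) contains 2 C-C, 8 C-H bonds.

Reaction 2, by 208 kJ

Reaction 1:
  Bonds broken (reactants):
    C=O: 2 × 827 = 1654
    H-H: 3 × 446 = 1338
    Σ(broken) = 2992 kJ
  Bonds formed (products):
    C-H: 3 × 422 = 1266
    C-O: 1 × 362 = 362
    O-H: 3 × 473 = 1419
    Σ(formed) = 3047 kJ
  ΔH_1 = 2992 − 3047 = −55 kJ
Reaction 2:
  Bonds broken (reactants):
    C≡C: 1 × 866 = 866
    C-C: 1 × 333 = 333
    C-H: 4 × 422 = 1688
    H-H: 2 × 446 = 892
    Σ(broken) = 3779 kJ
  Bonds formed (products):
    C-C: 2 × 333 = 666
    C-H: 8 × 422 = 3376
    Σ(formed) = 4042 kJ
  ΔH_2 = 3779 − 4042 = −263 kJ
ΔH_1 − ΔH_2 = +208 kJ, so reaction 2 has the more negative ΔH; |ΔH_1 − ΔH_2| = 208 kJ.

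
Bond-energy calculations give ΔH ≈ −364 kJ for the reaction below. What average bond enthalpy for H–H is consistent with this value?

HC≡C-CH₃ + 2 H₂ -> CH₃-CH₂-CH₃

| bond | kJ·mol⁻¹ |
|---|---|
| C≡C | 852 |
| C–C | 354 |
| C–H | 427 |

Let D be the H–H bond energy.
Σ(broken) = 1×852 + 1×354 + 4×427 + 2×D = 2914 + 2D
Σ(formed) = 2×354 + 8×427 = 4124
ΔH = Σ(broken) − Σ(formed) = (2914 + 2D) − (4124) = −1210 + 2D
Setting this equal to −364 kJ gives 2D = 846, so D = 423 kJ/mol.

D(H–H) ≈ 423 kJ/mol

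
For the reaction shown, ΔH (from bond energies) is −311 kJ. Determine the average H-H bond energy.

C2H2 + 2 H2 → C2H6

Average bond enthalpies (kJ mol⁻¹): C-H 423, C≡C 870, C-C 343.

D(H-H) ≈ 427 kJ/mol

Let D be the H-H bond energy.
Σ(broken) = 1×870 + 2×423 + 2×D = 1716 + 2D
Σ(formed) = 1×343 + 6×423 = 2881
ΔH = Σ(broken) − Σ(formed) = (1716 + 2D) − (2881) = −1165 + 2D
Setting this equal to −311 kJ gives 2D = 854, so D = 427 kJ/mol.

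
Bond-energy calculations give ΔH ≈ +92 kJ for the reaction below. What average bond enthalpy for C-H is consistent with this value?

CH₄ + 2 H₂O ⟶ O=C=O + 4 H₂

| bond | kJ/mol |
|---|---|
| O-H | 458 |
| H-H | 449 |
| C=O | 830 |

D(C-H) ≈ 429 kJ/mol

Let D be the C-H bond energy.
Σ(broken) = 4×D + 4×458 = 1832 + 4D
Σ(formed) = 2×830 + 4×449 = 3456
ΔH = Σ(broken) − Σ(formed) = (1832 + 4D) − (3456) = −1624 + 4D
Setting this equal to +92 kJ gives 4D = 1716, so D = 429 kJ/mol.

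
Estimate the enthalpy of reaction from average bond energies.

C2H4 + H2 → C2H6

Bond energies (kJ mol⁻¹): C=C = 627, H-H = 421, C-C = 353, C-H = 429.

Bonds broken (reactants):
  C-H: 4 × 429 = 1716
  C=C: 1 × 627 = 627
  H-H: 1 × 421 = 421
  Σ(broken) = 2764 kJ
Bonds formed (products):
  C-C: 1 × 353 = 353
  C-H: 6 × 429 = 2574
  Σ(formed) = 2927 kJ
ΔH = Σ(broken) − Σ(formed) = 2764 − 2927 = −163 kJ

ΔH ≈ −163 kJ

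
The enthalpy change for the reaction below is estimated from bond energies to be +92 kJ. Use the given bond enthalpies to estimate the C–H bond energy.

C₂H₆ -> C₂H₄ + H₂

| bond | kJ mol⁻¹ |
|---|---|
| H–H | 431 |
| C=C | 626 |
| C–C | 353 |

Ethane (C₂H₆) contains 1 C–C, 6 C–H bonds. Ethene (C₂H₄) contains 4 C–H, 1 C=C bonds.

D(C–H) ≈ 398 kJ/mol

Let D be the C–H bond energy.
Σ(broken) = 1×353 + 6×D = 353 + 6D
Σ(formed) = 4×D + 1×626 + 1×431 = 1057 + 4D
ΔH = Σ(broken) − Σ(formed) = (353 + 6D) − (1057 + 4D) = −704 + 2D
Setting this equal to +92 kJ gives 2D = 796, so D = 398 kJ/mol.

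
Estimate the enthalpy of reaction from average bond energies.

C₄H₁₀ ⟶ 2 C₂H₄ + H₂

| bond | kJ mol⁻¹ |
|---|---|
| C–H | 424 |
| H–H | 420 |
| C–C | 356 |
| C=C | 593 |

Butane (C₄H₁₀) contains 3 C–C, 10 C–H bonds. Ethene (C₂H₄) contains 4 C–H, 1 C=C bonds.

Bonds broken (reactants):
  C–C: 3 × 356 = 1068
  C–H: 10 × 424 = 4240
  Σ(broken) = 5308 kJ
Bonds formed (products):
  C–H: 8 × 424 = 3392
  C=C: 2 × 593 = 1186
  H–H: 1 × 420 = 420
  Σ(formed) = 4998 kJ
ΔH = Σ(broken) − Σ(formed) = 5308 − 4998 = +310 kJ

ΔH ≈ +310 kJ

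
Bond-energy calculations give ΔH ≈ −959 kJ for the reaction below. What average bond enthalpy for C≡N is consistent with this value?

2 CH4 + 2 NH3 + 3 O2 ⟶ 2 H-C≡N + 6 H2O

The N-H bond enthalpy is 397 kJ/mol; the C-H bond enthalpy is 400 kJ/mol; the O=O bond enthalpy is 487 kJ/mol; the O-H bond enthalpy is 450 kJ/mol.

Let D be the C≡N bond energy.
Σ(broken) = 8×400 + 6×397 + 3×487 = 7043
Σ(formed) = 2×D + 2×400 + 12×450 = 6200 + 2D
ΔH = Σ(broken) − Σ(formed) = (7043) − (6200 + 2D) = +843 − 2D
Setting this equal to −959 kJ gives 2D = 1802, so D = 901 kJ/mol.

D(C≡N) ≈ 901 kJ/mol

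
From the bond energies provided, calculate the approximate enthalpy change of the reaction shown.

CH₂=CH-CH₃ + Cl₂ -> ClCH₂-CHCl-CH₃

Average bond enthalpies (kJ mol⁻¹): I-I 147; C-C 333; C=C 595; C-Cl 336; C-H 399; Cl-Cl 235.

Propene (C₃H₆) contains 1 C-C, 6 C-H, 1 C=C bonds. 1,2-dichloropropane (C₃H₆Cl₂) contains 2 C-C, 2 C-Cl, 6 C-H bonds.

Bonds broken (reactants):
  C-C: 1 × 333 = 333
  C-H: 6 × 399 = 2394
  C=C: 1 × 595 = 595
  Cl-Cl: 1 × 235 = 235
  Σ(broken) = 3557 kJ
Bonds formed (products):
  C-C: 2 × 333 = 666
  C-Cl: 2 × 336 = 672
  C-H: 6 × 399 = 2394
  Σ(formed) = 3732 kJ
ΔH = Σ(broken) − Σ(formed) = 3557 − 3732 = −175 kJ

ΔH ≈ −175 kJ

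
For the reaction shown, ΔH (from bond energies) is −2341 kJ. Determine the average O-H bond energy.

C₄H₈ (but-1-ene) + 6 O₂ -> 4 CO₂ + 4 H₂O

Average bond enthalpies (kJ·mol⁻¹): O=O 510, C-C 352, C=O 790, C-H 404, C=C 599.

D(O-H) ≈ 452 kJ/mol

Let D be the O-H bond energy.
Σ(broken) = 2×352 + 8×404 + 1×599 + 6×510 = 7595
Σ(formed) = 8×790 + 8×D = 6320 + 8D
ΔH = Σ(broken) − Σ(formed) = (7595) − (6320 + 8D) = +1275 − 8D
Setting this equal to −2341 kJ gives 8D = 3616, so D = 452 kJ/mol.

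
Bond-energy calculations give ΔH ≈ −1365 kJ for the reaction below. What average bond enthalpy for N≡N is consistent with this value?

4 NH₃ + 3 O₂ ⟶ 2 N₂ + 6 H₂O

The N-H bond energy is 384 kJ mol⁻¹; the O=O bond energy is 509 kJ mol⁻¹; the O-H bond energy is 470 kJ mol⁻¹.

Let D be the N≡N bond energy.
Σ(broken) = 12×384 + 3×509 = 6135
Σ(formed) = 2×D + 12×470 = 5640 + 2D
ΔH = Σ(broken) − Σ(formed) = (6135) − (5640 + 2D) = +495 − 2D
Setting this equal to −1365 kJ gives 2D = 1860, so D = 930 kJ/mol.

D(N≡N) ≈ 930 kJ/mol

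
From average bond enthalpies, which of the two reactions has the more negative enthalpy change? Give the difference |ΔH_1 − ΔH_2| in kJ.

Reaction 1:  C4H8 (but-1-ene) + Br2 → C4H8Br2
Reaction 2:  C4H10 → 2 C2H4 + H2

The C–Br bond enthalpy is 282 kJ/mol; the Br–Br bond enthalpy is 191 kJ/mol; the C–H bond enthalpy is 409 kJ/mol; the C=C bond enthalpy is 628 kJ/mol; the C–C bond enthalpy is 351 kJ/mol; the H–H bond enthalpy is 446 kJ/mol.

Reaction 1:
  Bonds broken (reactants):
    Br–Br: 1 × 191 = 191
    C–C: 2 × 351 = 702
    C–H: 8 × 409 = 3272
    C=C: 1 × 628 = 628
    Σ(broken) = 4793 kJ
  Bonds formed (products):
    C–Br: 2 × 282 = 564
    C–C: 3 × 351 = 1053
    C–H: 8 × 409 = 3272
    Σ(formed) = 4889 kJ
  ΔH_1 = 4793 − 4889 = −96 kJ
Reaction 2:
  Bonds broken (reactants):
    C–C: 3 × 351 = 1053
    C–H: 10 × 409 = 4090
    Σ(broken) = 5143 kJ
  Bonds formed (products):
    C–H: 8 × 409 = 3272
    C=C: 2 × 628 = 1256
    H–H: 1 × 446 = 446
    Σ(formed) = 4974 kJ
  ΔH_2 = 5143 − 4974 = +169 kJ
ΔH_1 − ΔH_2 = −265 kJ, so reaction 1 has the more negative ΔH; |ΔH_1 − ΔH_2| = 265 kJ.

Reaction 1, by 265 kJ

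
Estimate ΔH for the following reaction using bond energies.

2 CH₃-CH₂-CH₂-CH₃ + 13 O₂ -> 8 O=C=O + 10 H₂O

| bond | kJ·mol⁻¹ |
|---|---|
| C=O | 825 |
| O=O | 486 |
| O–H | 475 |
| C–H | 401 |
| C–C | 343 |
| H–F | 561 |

ΔH ≈ −6304 kJ

Bonds broken (reactants):
  C–C: 6 × 343 = 2058
  C–H: 20 × 401 = 8020
  O=O: 13 × 486 = 6318
  Σ(broken) = 16396 kJ
Bonds formed (products):
  C=O: 16 × 825 = 13200
  O–H: 20 × 475 = 9500
  Σ(formed) = 22700 kJ
ΔH = Σ(broken) − Σ(formed) = 16396 − 22700 = −6304 kJ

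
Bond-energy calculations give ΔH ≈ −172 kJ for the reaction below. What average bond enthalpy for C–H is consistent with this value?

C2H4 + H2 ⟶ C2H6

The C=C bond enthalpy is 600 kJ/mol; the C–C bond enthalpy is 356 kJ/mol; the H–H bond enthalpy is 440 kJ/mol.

D(C–H) ≈ 428 kJ/mol

Let D be the C–H bond energy.
Σ(broken) = 4×D + 1×600 + 1×440 = 1040 + 4D
Σ(formed) = 1×356 + 6×D = 356 + 6D
ΔH = Σ(broken) − Σ(formed) = (1040 + 4D) − (356 + 6D) = +684 − 2D
Setting this equal to −172 kJ gives 2D = 856, so D = 428 kJ/mol.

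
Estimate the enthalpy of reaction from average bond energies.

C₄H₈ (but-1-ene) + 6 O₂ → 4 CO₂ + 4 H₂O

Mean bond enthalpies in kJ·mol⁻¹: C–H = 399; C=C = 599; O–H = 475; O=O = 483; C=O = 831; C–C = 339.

Bonds broken (reactants):
  C–C: 2 × 339 = 678
  C–H: 8 × 399 = 3192
  C=C: 1 × 599 = 599
  O=O: 6 × 483 = 2898
  Σ(broken) = 7367 kJ
Bonds formed (products):
  C=O: 8 × 831 = 6648
  O–H: 8 × 475 = 3800
  Σ(formed) = 10448 kJ
ΔH = Σ(broken) − Σ(formed) = 7367 − 10448 = −3081 kJ

ΔH ≈ −3081 kJ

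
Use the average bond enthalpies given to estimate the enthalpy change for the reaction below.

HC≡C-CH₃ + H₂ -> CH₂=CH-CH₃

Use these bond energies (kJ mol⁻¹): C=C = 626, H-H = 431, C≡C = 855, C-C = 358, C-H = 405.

Bonds broken (reactants):
  C≡C: 1 × 855 = 855
  C-C: 1 × 358 = 358
  C-H: 4 × 405 = 1620
  H-H: 1 × 431 = 431
  Σ(broken) = 3264 kJ
Bonds formed (products):
  C-C: 1 × 358 = 358
  C-H: 6 × 405 = 2430
  C=C: 1 × 626 = 626
  Σ(formed) = 3414 kJ
ΔH = Σ(broken) − Σ(formed) = 3264 − 3414 = −150 kJ

ΔH ≈ −150 kJ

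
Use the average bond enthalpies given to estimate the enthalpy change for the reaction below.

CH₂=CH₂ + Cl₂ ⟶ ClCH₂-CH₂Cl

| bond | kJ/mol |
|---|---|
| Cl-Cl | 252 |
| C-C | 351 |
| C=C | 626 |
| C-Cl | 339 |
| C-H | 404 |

Bonds broken (reactants):
  C-H: 4 × 404 = 1616
  C=C: 1 × 626 = 626
  Cl-Cl: 1 × 252 = 252
  Σ(broken) = 2494 kJ
Bonds formed (products):
  C-C: 1 × 351 = 351
  C-Cl: 2 × 339 = 678
  C-H: 4 × 404 = 1616
  Σ(formed) = 2645 kJ
ΔH = Σ(broken) − Σ(formed) = 2494 − 2645 = −151 kJ

ΔH ≈ −151 kJ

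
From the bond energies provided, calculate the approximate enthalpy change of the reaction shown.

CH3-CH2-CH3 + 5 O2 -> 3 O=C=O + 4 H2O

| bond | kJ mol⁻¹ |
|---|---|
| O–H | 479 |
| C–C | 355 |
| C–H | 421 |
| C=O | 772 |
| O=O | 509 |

ΔH ≈ −1841 kJ

Bonds broken (reactants):
  C–C: 2 × 355 = 710
  C–H: 8 × 421 = 3368
  O=O: 5 × 509 = 2545
  Σ(broken) = 6623 kJ
Bonds formed (products):
  C=O: 6 × 772 = 4632
  O–H: 8 × 479 = 3832
  Σ(formed) = 8464 kJ
ΔH = Σ(broken) − Σ(formed) = 6623 − 8464 = −1841 kJ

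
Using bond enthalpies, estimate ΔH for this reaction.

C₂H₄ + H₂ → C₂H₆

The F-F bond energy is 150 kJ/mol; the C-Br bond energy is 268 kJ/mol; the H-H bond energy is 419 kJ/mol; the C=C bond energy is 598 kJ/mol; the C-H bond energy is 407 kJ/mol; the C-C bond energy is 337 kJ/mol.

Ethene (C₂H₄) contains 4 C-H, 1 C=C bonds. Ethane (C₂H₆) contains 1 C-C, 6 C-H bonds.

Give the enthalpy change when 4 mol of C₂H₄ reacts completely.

Bonds broken (reactants):
  C-H: 4 × 407 = 1628
  C=C: 1 × 598 = 598
  H-H: 1 × 419 = 419
  Σ(broken) = 2645 kJ
Bonds formed (products):
  C-C: 1 × 337 = 337
  C-H: 6 × 407 = 2442
  Σ(formed) = 2779 kJ
ΔH = Σ(broken) − Σ(formed) = 2645 − 2779 = −134 kJ
For 4× the reaction as written: 4 × (−134) = −536 kJ

ΔH = −536 kJ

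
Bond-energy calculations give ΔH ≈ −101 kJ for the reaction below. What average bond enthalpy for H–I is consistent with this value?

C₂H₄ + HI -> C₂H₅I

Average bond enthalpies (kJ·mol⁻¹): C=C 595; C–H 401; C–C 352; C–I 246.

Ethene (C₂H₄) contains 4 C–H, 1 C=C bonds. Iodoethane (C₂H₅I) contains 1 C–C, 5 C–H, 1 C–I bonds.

D(H–I) ≈ 303 kJ/mol

Let D be the H–I bond energy.
Σ(broken) = 4×401 + 1×595 + 1×D = 2199 + D
Σ(formed) = 1×352 + 5×401 + 1×246 = 2603
ΔH = Σ(broken) − Σ(formed) = (2199 + D) − (2603) = −404 + D
Setting this equal to −101 kJ gives D = 303 kJ/mol.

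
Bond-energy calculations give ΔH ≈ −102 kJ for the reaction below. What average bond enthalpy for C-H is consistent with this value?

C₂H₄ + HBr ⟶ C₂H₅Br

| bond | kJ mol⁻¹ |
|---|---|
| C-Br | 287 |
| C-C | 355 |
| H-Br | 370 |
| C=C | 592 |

Let D be the C-H bond energy.
Σ(broken) = 4×D + 1×592 + 1×370 = 962 + 4D
Σ(formed) = 1×287 + 1×355 + 5×D = 642 + 5D
ΔH = Σ(broken) − Σ(formed) = (962 + 4D) − (642 + 5D) = +320 − D
Setting this equal to −102 kJ gives D = 422 kJ/mol.

D(C-H) ≈ 422 kJ/mol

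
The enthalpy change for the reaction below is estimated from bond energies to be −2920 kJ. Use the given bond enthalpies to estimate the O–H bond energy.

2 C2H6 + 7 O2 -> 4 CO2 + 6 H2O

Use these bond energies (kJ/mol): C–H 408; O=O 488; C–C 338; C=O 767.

Let D be the O–H bond energy.
Σ(broken) = 2×338 + 12×408 + 7×488 = 8988
Σ(formed) = 8×767 + 12×D = 6136 + 12D
ΔH = Σ(broken) − Σ(formed) = (8988) − (6136 + 12D) = +2852 − 12D
Setting this equal to −2920 kJ gives 12D = 5772, so D = 481 kJ/mol.

D(O–H) ≈ 481 kJ/mol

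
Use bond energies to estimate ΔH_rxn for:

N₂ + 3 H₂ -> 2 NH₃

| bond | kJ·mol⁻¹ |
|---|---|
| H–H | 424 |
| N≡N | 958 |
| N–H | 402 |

Bonds broken (reactants):
  H–H: 3 × 424 = 1272
  N≡N: 1 × 958 = 958
  Σ(broken) = 2230 kJ
Bonds formed (products):
  N–H: 6 × 402 = 2412
  Σ(formed) = 2412 kJ
ΔH = Σ(broken) − Σ(formed) = 2230 − 2412 = −182 kJ

ΔH ≈ −182 kJ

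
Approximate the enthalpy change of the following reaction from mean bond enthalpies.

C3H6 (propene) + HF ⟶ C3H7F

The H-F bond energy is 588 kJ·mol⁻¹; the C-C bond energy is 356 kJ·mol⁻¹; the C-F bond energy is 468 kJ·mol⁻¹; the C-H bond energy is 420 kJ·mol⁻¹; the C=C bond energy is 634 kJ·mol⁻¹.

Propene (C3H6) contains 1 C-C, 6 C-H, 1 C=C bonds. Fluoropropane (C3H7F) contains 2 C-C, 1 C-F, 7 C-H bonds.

ΔH ≈ −22 kJ

Bonds broken (reactants):
  C-C: 1 × 356 = 356
  C-H: 6 × 420 = 2520
  C=C: 1 × 634 = 634
  H-F: 1 × 588 = 588
  Σ(broken) = 4098 kJ
Bonds formed (products):
  C-C: 2 × 356 = 712
  C-F: 1 × 468 = 468
  C-H: 7 × 420 = 2940
  Σ(formed) = 4120 kJ
ΔH = Σ(broken) − Σ(formed) = 4098 − 4120 = −22 kJ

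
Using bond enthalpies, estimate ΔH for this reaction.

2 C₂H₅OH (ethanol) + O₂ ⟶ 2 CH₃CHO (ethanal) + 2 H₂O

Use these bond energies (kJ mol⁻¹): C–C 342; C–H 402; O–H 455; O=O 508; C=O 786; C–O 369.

ΔH ≈ −432 kJ

Bonds broken (reactants):
  C–C: 2 × 342 = 684
  C–H: 10 × 402 = 4020
  C–O: 2 × 369 = 738
  O–H: 2 × 455 = 910
  O=O: 1 × 508 = 508
  Σ(broken) = 6860 kJ
Bonds formed (products):
  C–C: 2 × 342 = 684
  C–H: 8 × 402 = 3216
  C=O: 2 × 786 = 1572
  O–H: 4 × 455 = 1820
  Σ(formed) = 7292 kJ
ΔH = Σ(broken) − Σ(formed) = 6860 − 7292 = −432 kJ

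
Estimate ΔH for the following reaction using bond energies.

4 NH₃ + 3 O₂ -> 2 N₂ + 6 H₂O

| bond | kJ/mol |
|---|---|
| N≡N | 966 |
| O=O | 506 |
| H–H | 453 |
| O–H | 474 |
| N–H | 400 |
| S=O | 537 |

Bonds broken (reactants):
  N–H: 12 × 400 = 4800
  O=O: 3 × 506 = 1518
  Σ(broken) = 6318 kJ
Bonds formed (products):
  N≡N: 2 × 966 = 1932
  O–H: 12 × 474 = 5688
  Σ(formed) = 7620 kJ
ΔH = Σ(broken) − Σ(formed) = 6318 − 7620 = −1302 kJ

ΔH ≈ −1302 kJ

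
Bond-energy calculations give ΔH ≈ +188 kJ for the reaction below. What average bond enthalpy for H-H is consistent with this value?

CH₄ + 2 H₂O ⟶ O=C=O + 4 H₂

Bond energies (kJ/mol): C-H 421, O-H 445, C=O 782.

D(H-H) ≈ 428 kJ/mol

Let D be the H-H bond energy.
Σ(broken) = 4×421 + 4×445 = 3464
Σ(formed) = 2×782 + 4×D = 1564 + 4D
ΔH = Σ(broken) − Σ(formed) = (3464) − (1564 + 4D) = +1900 − 4D
Setting this equal to +188 kJ gives 4D = 1712, so D = 428 kJ/mol.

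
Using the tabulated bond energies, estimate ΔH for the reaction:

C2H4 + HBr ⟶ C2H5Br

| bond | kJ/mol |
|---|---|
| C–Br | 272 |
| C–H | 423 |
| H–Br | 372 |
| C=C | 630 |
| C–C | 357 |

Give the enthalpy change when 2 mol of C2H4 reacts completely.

Bonds broken (reactants):
  C–H: 4 × 423 = 1692
  C=C: 1 × 630 = 630
  H–Br: 1 × 372 = 372
  Σ(broken) = 2694 kJ
Bonds formed (products):
  C–Br: 1 × 272 = 272
  C–C: 1 × 357 = 357
  C–H: 5 × 423 = 2115
  Σ(formed) = 2744 kJ
ΔH = Σ(broken) − Σ(formed) = 2694 − 2744 = −50 kJ
For 2× the reaction as written: 2 × (−50) = −100 kJ

ΔH = −100 kJ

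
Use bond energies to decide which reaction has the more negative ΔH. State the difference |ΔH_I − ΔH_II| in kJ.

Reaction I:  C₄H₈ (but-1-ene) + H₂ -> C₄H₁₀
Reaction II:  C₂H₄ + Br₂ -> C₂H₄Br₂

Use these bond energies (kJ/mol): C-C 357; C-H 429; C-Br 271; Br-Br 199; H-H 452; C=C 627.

Reaction I:
  Bonds broken (reactants):
    C-C: 2 × 357 = 714
    C-H: 8 × 429 = 3432
    C=C: 1 × 627 = 627
    H-H: 1 × 452 = 452
    Σ(broken) = 5225 kJ
  Bonds formed (products):
    C-C: 3 × 357 = 1071
    C-H: 10 × 429 = 4290
    Σ(formed) = 5361 kJ
  ΔH_I = 5225 − 5361 = −136 kJ
Reaction II:
  Bonds broken (reactants):
    Br-Br: 1 × 199 = 199
    C-H: 4 × 429 = 1716
    C=C: 1 × 627 = 627
    Σ(broken) = 2542 kJ
  Bonds formed (products):
    C-Br: 2 × 271 = 542
    C-C: 1 × 357 = 357
    C-H: 4 × 429 = 1716
    Σ(formed) = 2615 kJ
  ΔH_II = 2542 − 2615 = −73 kJ
ΔH_I − ΔH_II = −63 kJ, so reaction I has the more negative ΔH; |ΔH_I − ΔH_II| = 63 kJ.

Reaction I, by 63 kJ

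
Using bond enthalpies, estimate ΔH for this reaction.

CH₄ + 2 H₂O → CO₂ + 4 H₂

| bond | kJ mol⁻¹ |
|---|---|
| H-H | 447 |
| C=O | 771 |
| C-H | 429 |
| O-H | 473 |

ΔH ≈ +278 kJ

Bonds broken (reactants):
  C-H: 4 × 429 = 1716
  O-H: 4 × 473 = 1892
  Σ(broken) = 3608 kJ
Bonds formed (products):
  C=O: 2 × 771 = 1542
  H-H: 4 × 447 = 1788
  Σ(formed) = 3330 kJ
ΔH = Σ(broken) − Σ(formed) = 3608 − 3330 = +278 kJ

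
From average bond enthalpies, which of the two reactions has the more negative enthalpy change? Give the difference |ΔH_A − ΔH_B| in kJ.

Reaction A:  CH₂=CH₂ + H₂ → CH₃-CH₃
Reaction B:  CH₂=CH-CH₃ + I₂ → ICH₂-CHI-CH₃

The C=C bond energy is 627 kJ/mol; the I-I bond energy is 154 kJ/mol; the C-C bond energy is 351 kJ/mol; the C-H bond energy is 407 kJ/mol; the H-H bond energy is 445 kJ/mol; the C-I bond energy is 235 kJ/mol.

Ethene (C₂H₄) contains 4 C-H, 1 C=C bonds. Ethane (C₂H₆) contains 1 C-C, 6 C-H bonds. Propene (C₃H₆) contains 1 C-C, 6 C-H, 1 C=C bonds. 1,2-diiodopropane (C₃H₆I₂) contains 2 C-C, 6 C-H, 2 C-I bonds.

Reaction A:
  Bonds broken (reactants):
    C-H: 4 × 407 = 1628
    C=C: 1 × 627 = 627
    H-H: 1 × 445 = 445
    Σ(broken) = 2700 kJ
  Bonds formed (products):
    C-C: 1 × 351 = 351
    C-H: 6 × 407 = 2442
    Σ(formed) = 2793 kJ
  ΔH_A = 2700 − 2793 = −93 kJ
Reaction B:
  Bonds broken (reactants):
    C-C: 1 × 351 = 351
    C-H: 6 × 407 = 2442
    C=C: 1 × 627 = 627
    I-I: 1 × 154 = 154
    Σ(broken) = 3574 kJ
  Bonds formed (products):
    C-C: 2 × 351 = 702
    C-H: 6 × 407 = 2442
    C-I: 2 × 235 = 470
    Σ(formed) = 3614 kJ
  ΔH_B = 3574 − 3614 = −40 kJ
ΔH_A − ΔH_B = −53 kJ, so reaction A has the more negative ΔH; |ΔH_A − ΔH_B| = 53 kJ.

Reaction A, by 53 kJ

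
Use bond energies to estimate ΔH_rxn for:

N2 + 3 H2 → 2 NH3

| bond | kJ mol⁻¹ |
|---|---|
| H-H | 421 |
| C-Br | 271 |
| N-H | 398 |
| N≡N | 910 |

ΔH ≈ −215 kJ

Bonds broken (reactants):
  H-H: 3 × 421 = 1263
  N≡N: 1 × 910 = 910
  Σ(broken) = 2173 kJ
Bonds formed (products):
  N-H: 6 × 398 = 2388
  Σ(formed) = 2388 kJ
ΔH = Σ(broken) − Σ(formed) = 2173 − 2388 = −215 kJ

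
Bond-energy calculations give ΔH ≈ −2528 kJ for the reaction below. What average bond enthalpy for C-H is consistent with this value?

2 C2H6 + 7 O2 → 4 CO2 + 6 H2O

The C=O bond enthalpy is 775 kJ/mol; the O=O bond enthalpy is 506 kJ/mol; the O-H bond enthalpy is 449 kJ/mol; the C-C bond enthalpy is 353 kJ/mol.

D(C-H) ≈ 401 kJ/mol

Let D be the C-H bond energy.
Σ(broken) = 2×353 + 12×D + 7×506 = 4248 + 12D
Σ(formed) = 8×775 + 12×449 = 11588
ΔH = Σ(broken) − Σ(formed) = (4248 + 12D) − (11588) = −7340 + 12D
Setting this equal to −2528 kJ gives 12D = 4812, so D = 401 kJ/mol.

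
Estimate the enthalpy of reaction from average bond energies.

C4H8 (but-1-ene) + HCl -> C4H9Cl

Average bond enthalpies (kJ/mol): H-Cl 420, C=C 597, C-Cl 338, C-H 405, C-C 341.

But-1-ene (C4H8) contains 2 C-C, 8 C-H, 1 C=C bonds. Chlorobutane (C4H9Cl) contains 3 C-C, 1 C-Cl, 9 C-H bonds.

ΔH ≈ −67 kJ

Bonds broken (reactants):
  C-C: 2 × 341 = 682
  C-H: 8 × 405 = 3240
  C=C: 1 × 597 = 597
  H-Cl: 1 × 420 = 420
  Σ(broken) = 4939 kJ
Bonds formed (products):
  C-C: 3 × 341 = 1023
  C-Cl: 1 × 338 = 338
  C-H: 9 × 405 = 3645
  Σ(formed) = 5006 kJ
ΔH = Σ(broken) − Σ(formed) = 4939 − 5006 = −67 kJ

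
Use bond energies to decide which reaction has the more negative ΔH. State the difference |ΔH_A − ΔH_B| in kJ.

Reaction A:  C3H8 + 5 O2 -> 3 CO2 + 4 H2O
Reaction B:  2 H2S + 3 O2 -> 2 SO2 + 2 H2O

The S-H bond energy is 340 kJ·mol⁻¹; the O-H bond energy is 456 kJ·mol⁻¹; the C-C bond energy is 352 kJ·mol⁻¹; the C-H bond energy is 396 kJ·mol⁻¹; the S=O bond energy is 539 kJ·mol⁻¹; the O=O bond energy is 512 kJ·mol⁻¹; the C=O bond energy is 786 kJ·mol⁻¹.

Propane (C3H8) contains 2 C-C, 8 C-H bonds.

Reaction A:
  Bonds broken (reactants):
    C-C: 2 × 352 = 704
    C-H: 8 × 396 = 3168
    O=O: 5 × 512 = 2560
    Σ(broken) = 6432 kJ
  Bonds formed (products):
    C=O: 6 × 786 = 4716
    O-H: 8 × 456 = 3648
    Σ(formed) = 8364 kJ
  ΔH_A = 6432 − 8364 = −1932 kJ
Reaction B:
  Bonds broken (reactants):
    O=O: 3 × 512 = 1536
    S-H: 4 × 340 = 1360
    Σ(broken) = 2896 kJ
  Bonds formed (products):
    O-H: 4 × 456 = 1824
    S=O: 4 × 539 = 2156
    Σ(formed) = 3980 kJ
  ΔH_B = 2896 − 3980 = −1084 kJ
ΔH_A − ΔH_B = −848 kJ, so reaction A has the more negative ΔH; |ΔH_A − ΔH_B| = 848 kJ.

Reaction A, by 848 kJ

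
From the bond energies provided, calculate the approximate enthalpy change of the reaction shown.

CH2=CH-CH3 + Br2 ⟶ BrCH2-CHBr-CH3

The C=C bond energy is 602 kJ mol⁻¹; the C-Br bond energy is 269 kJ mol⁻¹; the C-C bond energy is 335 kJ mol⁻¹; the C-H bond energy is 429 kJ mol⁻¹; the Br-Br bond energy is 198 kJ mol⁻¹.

Bonds broken (reactants):
  Br-Br: 1 × 198 = 198
  C-C: 1 × 335 = 335
  C-H: 6 × 429 = 2574
  C=C: 1 × 602 = 602
  Σ(broken) = 3709 kJ
Bonds formed (products):
  C-Br: 2 × 269 = 538
  C-C: 2 × 335 = 670
  C-H: 6 × 429 = 2574
  Σ(formed) = 3782 kJ
ΔH = Σ(broken) − Σ(formed) = 3709 − 3782 = −73 kJ

ΔH ≈ −73 kJ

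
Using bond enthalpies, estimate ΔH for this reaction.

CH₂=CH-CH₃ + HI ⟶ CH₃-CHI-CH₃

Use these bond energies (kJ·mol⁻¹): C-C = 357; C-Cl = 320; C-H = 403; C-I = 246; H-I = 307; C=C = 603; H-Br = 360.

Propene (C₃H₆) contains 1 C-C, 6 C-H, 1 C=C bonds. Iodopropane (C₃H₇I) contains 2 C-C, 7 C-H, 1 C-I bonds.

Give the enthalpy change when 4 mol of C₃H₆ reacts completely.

ΔH = −384 kJ

Bonds broken (reactants):
  C-C: 1 × 357 = 357
  C-H: 6 × 403 = 2418
  C=C: 1 × 603 = 603
  H-I: 1 × 307 = 307
  Σ(broken) = 3685 kJ
Bonds formed (products):
  C-C: 2 × 357 = 714
  C-H: 7 × 403 = 2821
  C-I: 1 × 246 = 246
  Σ(formed) = 3781 kJ
ΔH = Σ(broken) − Σ(formed) = 3685 − 3781 = −96 kJ
For 4× the reaction as written: 4 × (−96) = −384 kJ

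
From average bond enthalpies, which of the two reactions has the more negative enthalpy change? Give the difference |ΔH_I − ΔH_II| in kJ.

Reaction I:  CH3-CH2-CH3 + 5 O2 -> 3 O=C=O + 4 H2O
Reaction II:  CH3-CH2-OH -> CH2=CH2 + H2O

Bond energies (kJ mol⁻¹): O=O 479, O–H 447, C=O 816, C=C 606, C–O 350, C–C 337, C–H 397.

Reaction I, by 2258 kJ

Reaction I:
  Bonds broken (reactants):
    C–C: 2 × 337 = 674
    C–H: 8 × 397 = 3176
    O=O: 5 × 479 = 2395
    Σ(broken) = 6245 kJ
  Bonds formed (products):
    C=O: 6 × 816 = 4896
    O–H: 8 × 447 = 3576
    Σ(formed) = 8472 kJ
  ΔH_I = 6245 − 8472 = −2227 kJ
Reaction II:
  Bonds broken (reactants):
    C–C: 1 × 337 = 337
    C–H: 5 × 397 = 1985
    C–O: 1 × 350 = 350
    O–H: 1 × 447 = 447
    Σ(broken) = 3119 kJ
  Bonds formed (products):
    C–H: 4 × 397 = 1588
    C=C: 1 × 606 = 606
    O–H: 2 × 447 = 894
    Σ(formed) = 3088 kJ
  ΔH_II = 3119 − 3088 = +31 kJ
ΔH_I − ΔH_II = −2258 kJ, so reaction I has the more negative ΔH; |ΔH_I − ΔH_II| = 2258 kJ.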